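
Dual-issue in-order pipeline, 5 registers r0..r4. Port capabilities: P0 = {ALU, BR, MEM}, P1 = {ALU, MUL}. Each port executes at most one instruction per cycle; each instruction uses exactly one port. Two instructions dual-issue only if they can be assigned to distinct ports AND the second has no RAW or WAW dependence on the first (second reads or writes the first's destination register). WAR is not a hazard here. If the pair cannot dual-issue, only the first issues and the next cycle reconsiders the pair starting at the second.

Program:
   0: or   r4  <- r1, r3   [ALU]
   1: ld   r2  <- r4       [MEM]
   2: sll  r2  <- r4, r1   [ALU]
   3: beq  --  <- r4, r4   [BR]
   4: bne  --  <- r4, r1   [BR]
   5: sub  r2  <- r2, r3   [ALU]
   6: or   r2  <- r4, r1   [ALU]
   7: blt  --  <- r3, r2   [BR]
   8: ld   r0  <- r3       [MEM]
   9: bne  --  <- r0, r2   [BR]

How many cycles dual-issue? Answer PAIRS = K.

t=0 i0:or ; RAW r4
t=1 i1:ld ; WAW r2
t=2 i2+i3:sll;beq ; 2-wide
t=3 i4+i5:bne;sub ; 2-wide
t=4 i6:or ; RAW r2
t=5 i7:blt ; no-port BR/MEM
t=6 i8:ld ; no-port MEM/BR
t=7 i9:bne ; tail

PAIRS = 2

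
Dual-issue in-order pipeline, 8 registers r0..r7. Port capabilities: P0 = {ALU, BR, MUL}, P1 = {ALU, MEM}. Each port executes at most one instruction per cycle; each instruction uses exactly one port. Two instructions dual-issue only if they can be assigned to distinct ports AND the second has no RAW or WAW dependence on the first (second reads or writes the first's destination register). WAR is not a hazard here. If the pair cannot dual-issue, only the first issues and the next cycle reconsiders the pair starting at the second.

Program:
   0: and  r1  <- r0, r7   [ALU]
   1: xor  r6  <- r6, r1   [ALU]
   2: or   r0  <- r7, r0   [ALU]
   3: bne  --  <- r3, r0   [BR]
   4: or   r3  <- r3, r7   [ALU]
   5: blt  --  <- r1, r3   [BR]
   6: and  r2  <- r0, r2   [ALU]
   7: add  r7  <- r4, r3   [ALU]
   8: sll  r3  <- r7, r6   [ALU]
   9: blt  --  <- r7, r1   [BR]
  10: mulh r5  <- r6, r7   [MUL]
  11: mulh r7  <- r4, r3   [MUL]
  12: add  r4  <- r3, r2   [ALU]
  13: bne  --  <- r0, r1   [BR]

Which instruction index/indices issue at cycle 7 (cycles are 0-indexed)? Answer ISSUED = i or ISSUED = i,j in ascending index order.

ISSUED = 11,12

c0: i0 and  RAW r1
c1: i1,i2 xor or  dual
c2: i3,i4 bne or  dual
c3: i5,i6 blt and  dual
c4: i7 add  RAW r7
c5: i8,i9 sll blt  dual
c6: i10 mulh  no-port MUL/MUL
c7: i11,i12 mulh add  dual
c8: i13 bne  tail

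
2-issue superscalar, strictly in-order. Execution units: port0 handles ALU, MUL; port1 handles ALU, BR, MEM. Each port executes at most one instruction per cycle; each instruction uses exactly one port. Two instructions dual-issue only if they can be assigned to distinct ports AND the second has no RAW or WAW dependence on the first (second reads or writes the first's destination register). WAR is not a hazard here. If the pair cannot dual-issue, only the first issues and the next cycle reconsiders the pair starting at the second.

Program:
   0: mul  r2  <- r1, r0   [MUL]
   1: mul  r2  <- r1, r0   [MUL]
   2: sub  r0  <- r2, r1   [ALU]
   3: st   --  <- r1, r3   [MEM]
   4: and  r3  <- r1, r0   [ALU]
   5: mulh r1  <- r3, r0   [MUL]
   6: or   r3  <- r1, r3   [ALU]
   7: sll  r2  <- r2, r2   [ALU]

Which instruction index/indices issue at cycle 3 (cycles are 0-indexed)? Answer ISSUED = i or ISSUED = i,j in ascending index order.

#0 head=0: mul.MUL i0 no-port MUL/MUL
#1 head=1: mul.MUL i1 RAW r2
#2 head=2: sub.ALU;st.MEM i2&i3 2-wide
#3 head=4: and.ALU i4 RAW r3
#4 head=5: mulh.MUL i5 RAW r1
#5 head=6: or.ALU;sll.ALU i6&i7 2-wide

ISSUED = 4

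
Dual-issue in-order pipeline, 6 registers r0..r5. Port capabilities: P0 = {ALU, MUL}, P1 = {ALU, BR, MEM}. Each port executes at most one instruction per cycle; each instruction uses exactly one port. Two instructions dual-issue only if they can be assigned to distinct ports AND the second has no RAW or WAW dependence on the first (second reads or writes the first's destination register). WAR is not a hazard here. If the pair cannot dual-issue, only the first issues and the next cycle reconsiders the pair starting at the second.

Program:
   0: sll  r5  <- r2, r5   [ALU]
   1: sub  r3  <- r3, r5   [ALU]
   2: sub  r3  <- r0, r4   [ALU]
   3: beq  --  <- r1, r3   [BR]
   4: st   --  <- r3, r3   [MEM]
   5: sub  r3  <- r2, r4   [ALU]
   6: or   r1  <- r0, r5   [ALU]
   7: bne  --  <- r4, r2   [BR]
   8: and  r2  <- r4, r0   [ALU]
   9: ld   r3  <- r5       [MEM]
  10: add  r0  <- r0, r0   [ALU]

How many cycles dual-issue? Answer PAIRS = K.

0. sll @i0  | RAW r5
1. sub @i1  | WAW r3
2. sub @i2  | RAW r3
3. beq @i3  | no-port BR/MEM
4. st;sub @i4+i5  | pair
5. or;bne @i6+i7  | pair
6. and;ld @i8+i9  | pair
7. add @i10  | tail

PAIRS = 3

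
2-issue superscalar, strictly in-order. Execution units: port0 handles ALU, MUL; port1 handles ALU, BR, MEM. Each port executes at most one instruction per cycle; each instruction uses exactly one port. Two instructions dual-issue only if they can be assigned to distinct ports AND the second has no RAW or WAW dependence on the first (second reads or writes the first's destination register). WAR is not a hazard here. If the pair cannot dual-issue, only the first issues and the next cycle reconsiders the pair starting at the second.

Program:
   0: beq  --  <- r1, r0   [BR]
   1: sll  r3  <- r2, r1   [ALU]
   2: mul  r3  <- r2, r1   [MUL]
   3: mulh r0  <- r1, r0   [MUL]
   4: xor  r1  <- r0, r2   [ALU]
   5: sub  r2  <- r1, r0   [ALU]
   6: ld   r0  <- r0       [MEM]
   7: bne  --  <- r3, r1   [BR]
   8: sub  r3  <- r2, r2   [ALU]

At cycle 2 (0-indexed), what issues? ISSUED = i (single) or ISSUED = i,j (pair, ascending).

ISSUED = 3

c0: i0,i1 beq sll  pair
c1: i2 mul  no-port MUL/MUL
c2: i3 mulh  RAW r0
c3: i4 xor  RAW r1
c4: i5,i6 sub ld  pair
c5: i7,i8 bne sub  pair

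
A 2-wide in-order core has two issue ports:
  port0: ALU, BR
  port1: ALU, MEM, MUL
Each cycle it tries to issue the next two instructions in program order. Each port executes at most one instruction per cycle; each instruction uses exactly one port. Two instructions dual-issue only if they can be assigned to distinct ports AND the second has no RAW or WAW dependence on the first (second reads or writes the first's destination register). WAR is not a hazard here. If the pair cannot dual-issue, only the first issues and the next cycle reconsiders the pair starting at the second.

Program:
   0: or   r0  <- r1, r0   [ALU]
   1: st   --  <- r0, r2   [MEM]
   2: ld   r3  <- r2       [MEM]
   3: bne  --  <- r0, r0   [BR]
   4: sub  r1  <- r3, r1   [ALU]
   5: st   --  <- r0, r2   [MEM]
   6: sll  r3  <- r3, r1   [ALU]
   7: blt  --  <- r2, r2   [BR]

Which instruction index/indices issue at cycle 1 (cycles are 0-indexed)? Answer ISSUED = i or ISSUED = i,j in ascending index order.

ISSUED = 1

c0: i0 or.ALU  RAW r0
c1: i1 st.MEM  no-port MEM/MEM
c2: i2,i3 ld.MEM;bne.BR  pair
c3: i4,i5 sub.ALU;st.MEM  pair
c4: i6,i7 sll.ALU;blt.BR  pair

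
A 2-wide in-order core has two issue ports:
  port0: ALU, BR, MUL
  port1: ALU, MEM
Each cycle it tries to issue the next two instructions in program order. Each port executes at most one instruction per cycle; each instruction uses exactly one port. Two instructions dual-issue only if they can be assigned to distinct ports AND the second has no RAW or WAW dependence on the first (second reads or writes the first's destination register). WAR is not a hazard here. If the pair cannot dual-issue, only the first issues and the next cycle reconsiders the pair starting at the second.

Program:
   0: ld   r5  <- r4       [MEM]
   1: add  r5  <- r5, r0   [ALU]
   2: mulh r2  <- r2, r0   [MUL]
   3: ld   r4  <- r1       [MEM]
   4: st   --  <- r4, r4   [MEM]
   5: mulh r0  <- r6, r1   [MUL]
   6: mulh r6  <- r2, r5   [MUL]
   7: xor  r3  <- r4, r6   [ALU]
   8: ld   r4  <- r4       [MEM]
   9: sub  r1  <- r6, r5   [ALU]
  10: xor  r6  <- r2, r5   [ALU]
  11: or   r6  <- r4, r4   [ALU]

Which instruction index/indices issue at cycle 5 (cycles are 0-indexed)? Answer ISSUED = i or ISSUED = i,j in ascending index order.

ISSUED = 7,8

t=0 i0:ld.MEM ; RAW+WAW r5
t=1 i1,i2:add.ALU/mulh.MUL ; dual
t=2 i3:ld.MEM ; no-port MEM/MEM
t=3 i4,i5:st.MEM/mulh.MUL ; dual
t=4 i6:mulh.MUL ; RAW r6
t=5 i7,i8:xor.ALU/ld.MEM ; dual
t=6 i9,i10:sub.ALU/xor.ALU ; dual
t=7 i11:or.ALU ; tail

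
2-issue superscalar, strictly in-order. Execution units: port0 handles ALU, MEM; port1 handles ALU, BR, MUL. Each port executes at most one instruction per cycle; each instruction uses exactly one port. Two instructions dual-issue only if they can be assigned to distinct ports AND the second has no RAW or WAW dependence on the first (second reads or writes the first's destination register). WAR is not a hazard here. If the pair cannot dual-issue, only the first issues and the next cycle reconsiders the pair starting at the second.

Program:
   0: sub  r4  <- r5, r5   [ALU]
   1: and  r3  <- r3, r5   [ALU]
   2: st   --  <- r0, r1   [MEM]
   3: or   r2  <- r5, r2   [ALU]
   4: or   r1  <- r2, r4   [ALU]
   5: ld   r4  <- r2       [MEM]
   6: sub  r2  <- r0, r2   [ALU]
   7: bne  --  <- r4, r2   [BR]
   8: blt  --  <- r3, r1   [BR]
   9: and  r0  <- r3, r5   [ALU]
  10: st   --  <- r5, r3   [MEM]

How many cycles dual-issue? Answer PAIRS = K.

PAIRS = 4

  cy0 -> i0+i1 (sub.ALU;and.ALU) pair
  cy1 -> i2+i3 (st.MEM;or.ALU) pair
  cy2 -> i4+i5 (or.ALU;ld.MEM) pair
  cy3 -> i6 (sub.ALU) RAW r2
  cy4 -> i7 (bne.BR) no-port BR/BR
  cy5 -> i8+i9 (blt.BR;and.ALU) pair
  cy6 -> i10 (st.MEM) tail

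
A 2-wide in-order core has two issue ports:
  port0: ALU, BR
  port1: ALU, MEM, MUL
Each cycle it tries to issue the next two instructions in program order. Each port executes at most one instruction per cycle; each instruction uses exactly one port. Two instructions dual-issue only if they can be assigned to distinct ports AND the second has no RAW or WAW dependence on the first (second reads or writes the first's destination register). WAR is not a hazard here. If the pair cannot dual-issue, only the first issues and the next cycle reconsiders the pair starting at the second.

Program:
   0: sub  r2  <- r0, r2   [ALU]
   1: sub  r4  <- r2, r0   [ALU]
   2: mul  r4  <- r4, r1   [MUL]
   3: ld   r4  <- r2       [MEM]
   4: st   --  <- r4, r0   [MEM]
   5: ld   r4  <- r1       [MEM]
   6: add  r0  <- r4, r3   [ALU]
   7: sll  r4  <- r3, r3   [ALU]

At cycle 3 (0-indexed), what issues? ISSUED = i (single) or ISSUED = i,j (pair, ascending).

t=0 i0:sub ; RAW r2
t=1 i1:sub ; RAW+WAW r4
t=2 i2:mul ; no-port MUL/MEM
t=3 i3:ld ; no-port MEM/MEM
t=4 i4:st ; no-port MEM/MEM
t=5 i5:ld ; RAW r4
t=6 i6/i7:add/sll ; 2-wide

ISSUED = 3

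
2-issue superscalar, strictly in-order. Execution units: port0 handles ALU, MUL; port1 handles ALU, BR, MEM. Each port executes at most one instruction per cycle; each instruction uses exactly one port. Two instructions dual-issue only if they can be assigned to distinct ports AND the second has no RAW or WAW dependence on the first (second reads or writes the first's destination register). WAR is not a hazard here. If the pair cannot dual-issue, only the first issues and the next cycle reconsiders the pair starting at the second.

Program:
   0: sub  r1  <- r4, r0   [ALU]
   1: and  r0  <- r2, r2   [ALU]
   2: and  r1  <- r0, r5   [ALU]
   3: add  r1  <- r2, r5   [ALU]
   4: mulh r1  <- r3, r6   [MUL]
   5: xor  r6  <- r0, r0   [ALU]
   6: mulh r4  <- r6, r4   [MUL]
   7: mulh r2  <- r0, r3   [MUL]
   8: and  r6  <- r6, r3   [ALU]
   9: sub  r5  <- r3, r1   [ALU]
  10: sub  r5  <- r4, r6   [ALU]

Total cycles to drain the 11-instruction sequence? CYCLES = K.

CYCLES = 8

#0 head=0: sub;and i0/i1 2-wide
#1 head=2: and i2 WAW r1
#2 head=3: add i3 WAW r1
#3 head=4: mulh;xor i4/i5 2-wide
#4 head=6: mulh i6 no-port MUL/MUL
#5 head=7: mulh;and i7/i8 2-wide
#6 head=9: sub i9 WAW r5
#7 head=10: sub i10 tail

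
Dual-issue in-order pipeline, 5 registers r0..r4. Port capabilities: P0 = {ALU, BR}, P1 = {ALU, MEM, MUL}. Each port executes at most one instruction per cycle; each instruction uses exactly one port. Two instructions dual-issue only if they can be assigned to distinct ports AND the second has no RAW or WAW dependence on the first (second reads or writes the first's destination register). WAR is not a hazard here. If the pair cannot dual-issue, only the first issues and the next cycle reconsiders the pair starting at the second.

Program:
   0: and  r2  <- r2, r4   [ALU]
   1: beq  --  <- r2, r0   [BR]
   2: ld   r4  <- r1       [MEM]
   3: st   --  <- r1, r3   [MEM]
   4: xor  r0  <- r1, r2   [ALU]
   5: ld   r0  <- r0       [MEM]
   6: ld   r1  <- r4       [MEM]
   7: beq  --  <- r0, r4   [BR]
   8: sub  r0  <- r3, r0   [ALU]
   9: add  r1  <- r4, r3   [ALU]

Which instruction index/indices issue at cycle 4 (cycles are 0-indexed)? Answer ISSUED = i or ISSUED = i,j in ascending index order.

ISSUED = 6,7

c0: i0 and.ALU  RAW r2
c1: i1/i2 beq.BR/ld.MEM  2-wide
c2: i3/i4 st.MEM/xor.ALU  2-wide
c3: i5 ld.MEM  no-port MEM/MEM
c4: i6/i7 ld.MEM/beq.BR  2-wide
c5: i8/i9 sub.ALU/add.ALU  2-wide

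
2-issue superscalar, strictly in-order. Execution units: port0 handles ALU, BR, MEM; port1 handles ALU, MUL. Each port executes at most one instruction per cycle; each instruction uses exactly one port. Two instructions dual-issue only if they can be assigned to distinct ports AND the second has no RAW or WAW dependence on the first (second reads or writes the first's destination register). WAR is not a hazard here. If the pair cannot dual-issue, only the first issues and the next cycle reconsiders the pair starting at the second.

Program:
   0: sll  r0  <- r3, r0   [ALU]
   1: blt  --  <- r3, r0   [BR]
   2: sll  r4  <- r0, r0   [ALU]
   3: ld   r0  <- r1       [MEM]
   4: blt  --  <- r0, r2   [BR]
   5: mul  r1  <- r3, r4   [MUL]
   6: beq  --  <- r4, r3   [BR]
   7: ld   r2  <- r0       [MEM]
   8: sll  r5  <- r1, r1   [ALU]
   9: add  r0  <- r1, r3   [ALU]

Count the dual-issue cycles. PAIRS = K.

PAIRS = 3

[0] i0  sll  -- RAW r0
[1] i1/i2  blt/sll  -- 2-wide
[2] i3  ld  -- no-port MEM/BR
[3] i4/i5  blt/mul  -- 2-wide
[4] i6  beq  -- no-port BR/MEM
[5] i7/i8  ld/sll  -- 2-wide
[6] i9  add  -- tail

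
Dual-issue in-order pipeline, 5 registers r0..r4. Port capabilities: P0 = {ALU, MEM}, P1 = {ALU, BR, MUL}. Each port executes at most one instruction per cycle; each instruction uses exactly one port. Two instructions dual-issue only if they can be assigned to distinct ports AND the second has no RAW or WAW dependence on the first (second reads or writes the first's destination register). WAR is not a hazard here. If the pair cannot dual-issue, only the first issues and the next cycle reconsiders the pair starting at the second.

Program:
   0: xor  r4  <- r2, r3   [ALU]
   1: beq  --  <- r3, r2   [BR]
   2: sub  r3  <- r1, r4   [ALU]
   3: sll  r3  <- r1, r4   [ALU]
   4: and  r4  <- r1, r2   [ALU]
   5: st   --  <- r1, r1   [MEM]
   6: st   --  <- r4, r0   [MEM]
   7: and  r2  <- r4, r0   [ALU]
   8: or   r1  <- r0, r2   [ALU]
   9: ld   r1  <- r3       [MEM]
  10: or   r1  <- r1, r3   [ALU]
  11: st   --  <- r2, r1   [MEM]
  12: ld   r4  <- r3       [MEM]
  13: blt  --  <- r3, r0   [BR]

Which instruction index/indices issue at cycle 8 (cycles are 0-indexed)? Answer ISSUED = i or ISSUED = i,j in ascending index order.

c0: i0&i1 xor.ALU+beq.BR  pair
c1: i2 sub.ALU  WAW r3
c2: i3&i4 sll.ALU+and.ALU  pair
c3: i5 st.MEM  no-port MEM/MEM
c4: i6&i7 st.MEM+and.ALU  pair
c5: i8 or.ALU  WAW r1
c6: i9 ld.MEM  RAW+WAW r1
c7: i10 or.ALU  RAW r1
c8: i11 st.MEM  no-port MEM/MEM
c9: i12&i13 ld.MEM+blt.BR  pair

ISSUED = 11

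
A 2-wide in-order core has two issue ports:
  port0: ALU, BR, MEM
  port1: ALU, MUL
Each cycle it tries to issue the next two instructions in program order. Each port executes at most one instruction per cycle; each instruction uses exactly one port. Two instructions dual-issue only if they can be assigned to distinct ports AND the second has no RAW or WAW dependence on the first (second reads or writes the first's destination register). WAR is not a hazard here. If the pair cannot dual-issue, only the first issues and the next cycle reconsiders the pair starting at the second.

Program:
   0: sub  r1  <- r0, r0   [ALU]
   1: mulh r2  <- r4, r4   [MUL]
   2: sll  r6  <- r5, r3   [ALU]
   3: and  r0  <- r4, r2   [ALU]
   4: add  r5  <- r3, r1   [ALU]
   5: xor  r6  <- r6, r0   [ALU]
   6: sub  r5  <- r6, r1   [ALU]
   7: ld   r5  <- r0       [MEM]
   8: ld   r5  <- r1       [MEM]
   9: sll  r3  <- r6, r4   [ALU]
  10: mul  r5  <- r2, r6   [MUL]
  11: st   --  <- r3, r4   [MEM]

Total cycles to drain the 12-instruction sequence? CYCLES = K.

CYCLES = 7

  cy0 -> i0/i1 (sub.ALU;mulh.MUL) pair
  cy1 -> i2/i3 (sll.ALU;and.ALU) pair
  cy2 -> i4/i5 (add.ALU;xor.ALU) pair
  cy3 -> i6 (sub.ALU) WAW r5
  cy4 -> i7 (ld.MEM) no-port MEM/MEM
  cy5 -> i8/i9 (ld.MEM;sll.ALU) pair
  cy6 -> i10/i11 (mul.MUL;st.MEM) pair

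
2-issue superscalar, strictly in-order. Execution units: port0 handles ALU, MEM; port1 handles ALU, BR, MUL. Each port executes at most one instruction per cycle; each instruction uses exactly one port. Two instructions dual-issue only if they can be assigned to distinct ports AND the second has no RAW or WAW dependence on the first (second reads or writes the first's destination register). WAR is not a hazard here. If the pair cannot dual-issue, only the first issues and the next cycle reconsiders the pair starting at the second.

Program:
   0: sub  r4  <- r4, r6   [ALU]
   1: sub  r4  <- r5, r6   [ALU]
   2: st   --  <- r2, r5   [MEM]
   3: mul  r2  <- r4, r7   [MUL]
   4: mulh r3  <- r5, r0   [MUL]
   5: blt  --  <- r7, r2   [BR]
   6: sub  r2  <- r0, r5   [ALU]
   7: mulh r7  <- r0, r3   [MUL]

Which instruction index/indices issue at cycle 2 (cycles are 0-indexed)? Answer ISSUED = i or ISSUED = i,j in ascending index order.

#0 head=0: sub.ALU i0 WAW r4
#1 head=1: sub.ALU;st.MEM i1,i2 pair
#2 head=3: mul.MUL i3 no-port MUL/MUL
#3 head=4: mulh.MUL i4 no-port MUL/BR
#4 head=5: blt.BR;sub.ALU i5,i6 pair
#5 head=7: mulh.MUL i7 tail

ISSUED = 3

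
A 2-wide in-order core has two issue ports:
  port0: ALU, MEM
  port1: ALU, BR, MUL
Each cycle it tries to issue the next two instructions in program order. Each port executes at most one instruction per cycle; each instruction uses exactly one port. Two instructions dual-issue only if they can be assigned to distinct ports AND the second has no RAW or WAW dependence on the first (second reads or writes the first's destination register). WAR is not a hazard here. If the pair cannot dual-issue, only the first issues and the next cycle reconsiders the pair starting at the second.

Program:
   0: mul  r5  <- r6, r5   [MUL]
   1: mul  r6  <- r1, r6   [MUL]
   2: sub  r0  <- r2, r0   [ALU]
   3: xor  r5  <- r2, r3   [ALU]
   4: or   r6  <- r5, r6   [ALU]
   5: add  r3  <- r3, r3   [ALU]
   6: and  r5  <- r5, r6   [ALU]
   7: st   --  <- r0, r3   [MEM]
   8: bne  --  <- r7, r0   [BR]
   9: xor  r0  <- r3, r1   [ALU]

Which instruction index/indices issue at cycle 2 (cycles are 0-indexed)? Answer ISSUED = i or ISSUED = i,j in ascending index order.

ISSUED = 3

t=0 i0:mul ; no-port MUL/MUL
t=1 i1/i2:mul/sub ; dual
t=2 i3:xor ; RAW r5
t=3 i4/i5:or/add ; dual
t=4 i6/i7:and/st ; dual
t=5 i8/i9:bne/xor ; dual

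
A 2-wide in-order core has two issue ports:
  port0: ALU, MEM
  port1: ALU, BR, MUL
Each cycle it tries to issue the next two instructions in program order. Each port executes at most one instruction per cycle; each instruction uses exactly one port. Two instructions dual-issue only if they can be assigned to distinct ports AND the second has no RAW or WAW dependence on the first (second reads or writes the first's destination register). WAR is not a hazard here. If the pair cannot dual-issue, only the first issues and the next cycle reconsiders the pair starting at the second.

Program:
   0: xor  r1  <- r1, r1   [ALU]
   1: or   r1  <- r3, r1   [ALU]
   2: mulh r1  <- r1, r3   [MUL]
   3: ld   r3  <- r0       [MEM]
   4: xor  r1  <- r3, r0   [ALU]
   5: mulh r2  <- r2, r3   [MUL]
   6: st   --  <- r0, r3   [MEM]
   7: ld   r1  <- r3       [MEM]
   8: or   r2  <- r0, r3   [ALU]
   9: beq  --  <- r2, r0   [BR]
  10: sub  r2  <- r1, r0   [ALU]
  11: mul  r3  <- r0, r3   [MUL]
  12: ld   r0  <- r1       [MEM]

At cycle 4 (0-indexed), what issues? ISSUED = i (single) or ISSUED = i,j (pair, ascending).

t=0 i0:xor.ALU ; RAW+WAW r1
t=1 i1:or.ALU ; RAW+WAW r1
t=2 i2+i3:mulh.MUL ld.MEM ; dual
t=3 i4+i5:xor.ALU mulh.MUL ; dual
t=4 i6:st.MEM ; no-port MEM/MEM
t=5 i7+i8:ld.MEM or.ALU ; dual
t=6 i9+i10:beq.BR sub.ALU ; dual
t=7 i11+i12:mul.MUL ld.MEM ; dual

ISSUED = 6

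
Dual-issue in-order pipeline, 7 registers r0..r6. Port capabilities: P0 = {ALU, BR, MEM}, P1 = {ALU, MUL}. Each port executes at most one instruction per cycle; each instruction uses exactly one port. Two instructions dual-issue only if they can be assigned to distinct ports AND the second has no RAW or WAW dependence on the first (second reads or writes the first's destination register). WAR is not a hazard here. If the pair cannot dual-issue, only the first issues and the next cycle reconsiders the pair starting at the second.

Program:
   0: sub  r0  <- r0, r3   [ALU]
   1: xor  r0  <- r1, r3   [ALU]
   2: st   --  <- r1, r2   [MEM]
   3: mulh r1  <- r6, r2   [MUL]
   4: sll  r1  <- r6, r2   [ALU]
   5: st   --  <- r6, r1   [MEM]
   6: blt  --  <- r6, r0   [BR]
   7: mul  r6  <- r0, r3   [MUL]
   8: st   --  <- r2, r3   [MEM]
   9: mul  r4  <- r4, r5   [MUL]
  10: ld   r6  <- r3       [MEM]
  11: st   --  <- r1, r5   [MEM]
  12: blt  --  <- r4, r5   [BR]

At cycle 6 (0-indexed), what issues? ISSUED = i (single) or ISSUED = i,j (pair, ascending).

ISSUED = 8,9

  cy0 -> i0 (sub) WAW r0
  cy1 -> i1,i2 (xor st) dual
  cy2 -> i3 (mulh) WAW r1
  cy3 -> i4 (sll) RAW r1
  cy4 -> i5 (st) no-port MEM/BR
  cy5 -> i6,i7 (blt mul) dual
  cy6 -> i8,i9 (st mul) dual
  cy7 -> i10 (ld) no-port MEM/MEM
  cy8 -> i11 (st) no-port MEM/BR
  cy9 -> i12 (blt) tail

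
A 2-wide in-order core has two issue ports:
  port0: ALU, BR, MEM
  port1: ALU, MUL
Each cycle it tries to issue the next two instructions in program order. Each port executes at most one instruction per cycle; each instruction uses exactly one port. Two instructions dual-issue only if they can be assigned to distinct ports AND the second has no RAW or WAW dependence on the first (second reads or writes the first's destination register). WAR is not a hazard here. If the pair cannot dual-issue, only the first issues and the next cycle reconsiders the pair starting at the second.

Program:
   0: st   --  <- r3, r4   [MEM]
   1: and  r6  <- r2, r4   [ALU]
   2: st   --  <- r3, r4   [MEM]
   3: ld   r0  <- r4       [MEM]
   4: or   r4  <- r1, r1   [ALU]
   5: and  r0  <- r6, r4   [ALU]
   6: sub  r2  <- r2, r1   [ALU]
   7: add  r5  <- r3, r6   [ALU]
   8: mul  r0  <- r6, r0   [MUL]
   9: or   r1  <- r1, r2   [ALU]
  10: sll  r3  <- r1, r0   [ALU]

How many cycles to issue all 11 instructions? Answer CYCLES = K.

  cy0 -> i0&i1 (st.MEM;and.ALU) dual
  cy1 -> i2 (st.MEM) no-port MEM/MEM
  cy2 -> i3&i4 (ld.MEM;or.ALU) dual
  cy3 -> i5&i6 (and.ALU;sub.ALU) dual
  cy4 -> i7&i8 (add.ALU;mul.MUL) dual
  cy5 -> i9 (or.ALU) RAW r1
  cy6 -> i10 (sll.ALU) tail

CYCLES = 7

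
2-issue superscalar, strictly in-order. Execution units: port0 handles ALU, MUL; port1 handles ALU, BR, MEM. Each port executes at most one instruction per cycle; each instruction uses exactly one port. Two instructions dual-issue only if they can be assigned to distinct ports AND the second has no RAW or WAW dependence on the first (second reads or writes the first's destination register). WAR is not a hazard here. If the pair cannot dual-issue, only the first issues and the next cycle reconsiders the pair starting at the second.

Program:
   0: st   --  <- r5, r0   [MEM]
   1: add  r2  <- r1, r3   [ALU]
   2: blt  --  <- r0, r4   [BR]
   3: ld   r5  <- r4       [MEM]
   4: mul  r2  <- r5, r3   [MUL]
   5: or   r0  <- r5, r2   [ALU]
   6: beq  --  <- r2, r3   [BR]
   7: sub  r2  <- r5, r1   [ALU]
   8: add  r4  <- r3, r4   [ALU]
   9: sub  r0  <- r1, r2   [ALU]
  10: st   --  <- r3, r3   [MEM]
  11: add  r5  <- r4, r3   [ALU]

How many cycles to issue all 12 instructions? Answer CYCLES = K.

t=0 i0/i1:st;add ; 2-wide
t=1 i2:blt ; no-port BR/MEM
t=2 i3:ld ; RAW r5
t=3 i4:mul ; RAW r2
t=4 i5/i6:or;beq ; 2-wide
t=5 i7/i8:sub;add ; 2-wide
t=6 i9/i10:sub;st ; 2-wide
t=7 i11:add ; tail

CYCLES = 8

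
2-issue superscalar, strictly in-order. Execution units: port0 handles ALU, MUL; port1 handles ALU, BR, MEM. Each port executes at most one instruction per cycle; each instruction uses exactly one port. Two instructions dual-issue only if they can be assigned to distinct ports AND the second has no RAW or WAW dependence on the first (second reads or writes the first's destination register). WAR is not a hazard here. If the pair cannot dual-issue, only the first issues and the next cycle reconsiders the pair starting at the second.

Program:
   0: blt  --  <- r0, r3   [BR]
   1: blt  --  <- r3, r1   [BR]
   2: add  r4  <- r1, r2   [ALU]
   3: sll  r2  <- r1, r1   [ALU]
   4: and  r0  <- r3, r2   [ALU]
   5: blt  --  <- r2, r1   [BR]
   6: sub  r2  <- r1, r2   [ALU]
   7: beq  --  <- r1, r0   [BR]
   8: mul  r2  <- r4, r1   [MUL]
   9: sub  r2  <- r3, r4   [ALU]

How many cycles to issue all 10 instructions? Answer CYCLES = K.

0. blt.BR @i0  | no-port BR/BR
1. blt.BR/add.ALU @i1+i2  | dual
2. sll.ALU @i3  | RAW r2
3. and.ALU/blt.BR @i4+i5  | dual
4. sub.ALU/beq.BR @i6+i7  | dual
5. mul.MUL @i8  | WAW r2
6. sub.ALU @i9  | tail

CYCLES = 7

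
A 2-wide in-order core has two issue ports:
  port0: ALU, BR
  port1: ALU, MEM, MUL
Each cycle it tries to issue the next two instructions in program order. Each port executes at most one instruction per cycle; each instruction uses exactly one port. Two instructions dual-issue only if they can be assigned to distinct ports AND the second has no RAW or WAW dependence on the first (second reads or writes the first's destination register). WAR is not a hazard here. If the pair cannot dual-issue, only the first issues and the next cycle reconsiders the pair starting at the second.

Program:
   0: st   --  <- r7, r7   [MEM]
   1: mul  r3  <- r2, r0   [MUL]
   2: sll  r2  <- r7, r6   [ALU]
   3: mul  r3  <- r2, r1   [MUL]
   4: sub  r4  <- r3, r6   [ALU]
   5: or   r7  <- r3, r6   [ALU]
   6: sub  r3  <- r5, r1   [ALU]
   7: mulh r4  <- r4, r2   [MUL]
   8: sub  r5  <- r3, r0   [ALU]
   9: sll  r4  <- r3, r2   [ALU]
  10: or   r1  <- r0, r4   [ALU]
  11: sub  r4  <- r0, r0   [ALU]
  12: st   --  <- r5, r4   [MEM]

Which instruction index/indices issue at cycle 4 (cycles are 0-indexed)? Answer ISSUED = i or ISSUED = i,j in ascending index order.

  cy0 -> i0 (st) no-port MEM/MUL
  cy1 -> i1&i2 (mul+sll) pair
  cy2 -> i3 (mul) RAW r3
  cy3 -> i4&i5 (sub+or) pair
  cy4 -> i6&i7 (sub+mulh) pair
  cy5 -> i8&i9 (sub+sll) pair
  cy6 -> i10&i11 (or+sub) pair
  cy7 -> i12 (st) tail

ISSUED = 6,7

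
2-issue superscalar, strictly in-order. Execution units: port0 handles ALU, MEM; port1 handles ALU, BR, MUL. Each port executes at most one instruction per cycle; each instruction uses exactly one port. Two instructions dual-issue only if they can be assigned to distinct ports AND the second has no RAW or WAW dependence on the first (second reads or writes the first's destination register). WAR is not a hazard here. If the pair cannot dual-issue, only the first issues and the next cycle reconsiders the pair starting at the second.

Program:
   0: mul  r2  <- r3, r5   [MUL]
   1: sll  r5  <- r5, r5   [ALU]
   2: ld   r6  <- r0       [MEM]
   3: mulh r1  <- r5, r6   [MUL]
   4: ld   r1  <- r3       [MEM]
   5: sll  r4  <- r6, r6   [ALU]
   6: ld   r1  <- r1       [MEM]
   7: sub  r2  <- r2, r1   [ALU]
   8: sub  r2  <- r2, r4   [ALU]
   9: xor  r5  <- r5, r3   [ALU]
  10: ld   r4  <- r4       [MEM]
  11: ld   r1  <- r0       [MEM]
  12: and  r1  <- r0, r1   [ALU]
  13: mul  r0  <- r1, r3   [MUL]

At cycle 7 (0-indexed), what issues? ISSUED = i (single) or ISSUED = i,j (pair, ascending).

ISSUED = 10

#0 head=0: mul;sll i0/i1 pair
#1 head=2: ld i2 RAW r6
#2 head=3: mulh i3 WAW r1
#3 head=4: ld;sll i4/i5 pair
#4 head=6: ld i6 RAW r1
#5 head=7: sub i7 RAW+WAW r2
#6 head=8: sub;xor i8/i9 pair
#7 head=10: ld i10 no-port MEM/MEM
#8 head=11: ld i11 RAW+WAW r1
#9 head=12: and i12 RAW r1
#10 head=13: mul i13 tail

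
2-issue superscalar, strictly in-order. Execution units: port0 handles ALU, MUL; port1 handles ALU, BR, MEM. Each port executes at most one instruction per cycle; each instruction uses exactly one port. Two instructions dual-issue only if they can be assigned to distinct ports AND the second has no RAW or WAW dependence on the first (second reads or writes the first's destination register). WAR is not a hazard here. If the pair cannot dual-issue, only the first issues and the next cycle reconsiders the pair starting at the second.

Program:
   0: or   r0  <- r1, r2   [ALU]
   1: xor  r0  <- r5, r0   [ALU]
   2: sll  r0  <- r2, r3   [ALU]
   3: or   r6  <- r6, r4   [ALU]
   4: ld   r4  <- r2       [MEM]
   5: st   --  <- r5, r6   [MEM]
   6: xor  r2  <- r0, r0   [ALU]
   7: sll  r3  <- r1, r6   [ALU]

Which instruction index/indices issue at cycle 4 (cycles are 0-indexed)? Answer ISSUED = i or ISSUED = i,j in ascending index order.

ISSUED = 5,6

[0] i0  or.ALU  -- RAW+WAW r0
[1] i1  xor.ALU  -- WAW r0
[2] i2+i3  sll.ALU;or.ALU  -- dual
[3] i4  ld.MEM  -- no-port MEM/MEM
[4] i5+i6  st.MEM;xor.ALU  -- dual
[5] i7  sll.ALU  -- tail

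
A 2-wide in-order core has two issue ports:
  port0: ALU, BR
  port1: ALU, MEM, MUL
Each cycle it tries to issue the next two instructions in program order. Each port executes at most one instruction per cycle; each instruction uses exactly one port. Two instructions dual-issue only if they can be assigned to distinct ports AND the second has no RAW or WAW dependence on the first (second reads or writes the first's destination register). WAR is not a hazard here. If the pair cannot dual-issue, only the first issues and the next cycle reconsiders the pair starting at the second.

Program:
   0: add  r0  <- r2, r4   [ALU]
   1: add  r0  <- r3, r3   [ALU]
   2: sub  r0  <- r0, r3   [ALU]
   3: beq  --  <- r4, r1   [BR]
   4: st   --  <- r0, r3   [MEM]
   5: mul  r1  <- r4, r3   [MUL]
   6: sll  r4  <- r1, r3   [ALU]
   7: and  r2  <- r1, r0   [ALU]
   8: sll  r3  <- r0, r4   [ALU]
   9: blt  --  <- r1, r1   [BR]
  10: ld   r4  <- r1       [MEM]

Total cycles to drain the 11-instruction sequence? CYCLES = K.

CYCLES = 8

0. add.ALU @i0  | WAW r0
1. add.ALU @i1  | RAW+WAW r0
2. sub.ALU/beq.BR @i2/i3  | dual
3. st.MEM @i4  | no-port MEM/MUL
4. mul.MUL @i5  | RAW r1
5. sll.ALU/and.ALU @i6/i7  | dual
6. sll.ALU/blt.BR @i8/i9  | dual
7. ld.MEM @i10  | tail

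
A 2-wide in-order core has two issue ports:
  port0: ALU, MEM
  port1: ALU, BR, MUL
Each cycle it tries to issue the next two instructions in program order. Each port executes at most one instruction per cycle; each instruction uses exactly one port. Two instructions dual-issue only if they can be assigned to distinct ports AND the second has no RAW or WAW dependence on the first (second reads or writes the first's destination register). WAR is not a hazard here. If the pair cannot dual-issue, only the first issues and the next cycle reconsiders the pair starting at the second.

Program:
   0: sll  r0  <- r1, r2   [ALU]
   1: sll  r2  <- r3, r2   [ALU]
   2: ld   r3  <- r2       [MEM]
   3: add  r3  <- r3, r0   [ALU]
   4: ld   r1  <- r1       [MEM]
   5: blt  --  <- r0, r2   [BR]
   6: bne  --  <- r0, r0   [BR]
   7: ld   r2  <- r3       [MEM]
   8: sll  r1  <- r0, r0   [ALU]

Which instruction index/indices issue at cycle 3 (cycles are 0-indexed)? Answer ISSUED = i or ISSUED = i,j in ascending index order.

ISSUED = 5

  cy0 -> i0,i1 (sll.ALU+sll.ALU) dual
  cy1 -> i2 (ld.MEM) RAW+WAW r3
  cy2 -> i3,i4 (add.ALU+ld.MEM) dual
  cy3 -> i5 (blt.BR) no-port BR/BR
  cy4 -> i6,i7 (bne.BR+ld.MEM) dual
  cy5 -> i8 (sll.ALU) tail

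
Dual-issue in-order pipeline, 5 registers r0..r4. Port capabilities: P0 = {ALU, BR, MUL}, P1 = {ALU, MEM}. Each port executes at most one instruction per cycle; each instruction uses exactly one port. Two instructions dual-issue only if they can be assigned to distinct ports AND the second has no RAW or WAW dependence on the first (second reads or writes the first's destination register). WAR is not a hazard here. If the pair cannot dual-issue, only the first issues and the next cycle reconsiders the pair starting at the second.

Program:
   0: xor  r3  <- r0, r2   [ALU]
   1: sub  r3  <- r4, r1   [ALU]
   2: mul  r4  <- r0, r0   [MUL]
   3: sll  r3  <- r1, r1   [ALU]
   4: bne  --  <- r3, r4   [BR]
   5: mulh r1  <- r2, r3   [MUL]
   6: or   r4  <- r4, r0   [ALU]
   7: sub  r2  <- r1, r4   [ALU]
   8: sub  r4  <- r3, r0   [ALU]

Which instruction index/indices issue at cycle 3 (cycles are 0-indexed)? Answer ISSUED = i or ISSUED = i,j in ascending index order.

[0] i0  xor  -- WAW r3
[1] i1&i2  sub;mul  -- pair
[2] i3  sll  -- RAW r3
[3] i4  bne  -- no-port BR/MUL
[4] i5&i6  mulh;or  -- pair
[5] i7&i8  sub;sub  -- pair

ISSUED = 4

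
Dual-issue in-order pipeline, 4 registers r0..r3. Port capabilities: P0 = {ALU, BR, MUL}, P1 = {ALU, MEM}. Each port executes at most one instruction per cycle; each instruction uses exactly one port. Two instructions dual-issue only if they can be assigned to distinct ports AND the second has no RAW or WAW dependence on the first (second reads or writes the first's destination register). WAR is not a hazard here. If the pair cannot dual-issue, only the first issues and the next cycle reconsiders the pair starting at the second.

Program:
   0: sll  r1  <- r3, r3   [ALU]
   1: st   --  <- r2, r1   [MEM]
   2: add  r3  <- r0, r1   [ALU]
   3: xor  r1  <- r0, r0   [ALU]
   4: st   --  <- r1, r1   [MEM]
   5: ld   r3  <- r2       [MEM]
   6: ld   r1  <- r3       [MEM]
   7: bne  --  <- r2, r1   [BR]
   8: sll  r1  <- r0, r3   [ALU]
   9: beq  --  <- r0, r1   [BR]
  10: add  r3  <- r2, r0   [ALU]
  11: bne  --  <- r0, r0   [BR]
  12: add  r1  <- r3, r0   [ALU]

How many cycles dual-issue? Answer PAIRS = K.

PAIRS = 4

0. sll @i0  | RAW r1
1. st add @i1/i2  | dual
2. xor @i3  | RAW r1
3. st @i4  | no-port MEM/MEM
4. ld @i5  | no-port MEM/MEM
5. ld @i6  | RAW r1
6. bne sll @i7/i8  | dual
7. beq add @i9/i10  | dual
8. bne add @i11/i12  | dual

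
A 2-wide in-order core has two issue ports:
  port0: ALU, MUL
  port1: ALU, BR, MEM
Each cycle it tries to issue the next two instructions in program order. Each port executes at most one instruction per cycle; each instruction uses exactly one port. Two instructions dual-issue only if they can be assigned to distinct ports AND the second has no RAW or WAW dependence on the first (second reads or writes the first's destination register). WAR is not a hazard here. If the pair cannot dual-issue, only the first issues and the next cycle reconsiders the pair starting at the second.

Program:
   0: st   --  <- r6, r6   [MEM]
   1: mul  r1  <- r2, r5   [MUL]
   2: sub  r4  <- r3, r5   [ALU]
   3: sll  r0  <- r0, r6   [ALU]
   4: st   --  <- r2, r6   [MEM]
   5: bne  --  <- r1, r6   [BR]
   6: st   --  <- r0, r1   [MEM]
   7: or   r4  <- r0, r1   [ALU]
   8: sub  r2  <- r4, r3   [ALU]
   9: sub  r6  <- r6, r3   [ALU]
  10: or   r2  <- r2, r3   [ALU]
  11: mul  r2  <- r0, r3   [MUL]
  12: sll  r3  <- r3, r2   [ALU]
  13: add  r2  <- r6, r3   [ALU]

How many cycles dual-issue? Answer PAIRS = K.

PAIRS = 4

0. st.MEM/mul.MUL @i0&i1  | pair
1. sub.ALU/sll.ALU @i2&i3  | pair
2. st.MEM @i4  | no-port MEM/BR
3. bne.BR @i5  | no-port BR/MEM
4. st.MEM/or.ALU @i6&i7  | pair
5. sub.ALU/sub.ALU @i8&i9  | pair
6. or.ALU @i10  | WAW r2
7. mul.MUL @i11  | RAW r2
8. sll.ALU @i12  | RAW r3
9. add.ALU @i13  | tail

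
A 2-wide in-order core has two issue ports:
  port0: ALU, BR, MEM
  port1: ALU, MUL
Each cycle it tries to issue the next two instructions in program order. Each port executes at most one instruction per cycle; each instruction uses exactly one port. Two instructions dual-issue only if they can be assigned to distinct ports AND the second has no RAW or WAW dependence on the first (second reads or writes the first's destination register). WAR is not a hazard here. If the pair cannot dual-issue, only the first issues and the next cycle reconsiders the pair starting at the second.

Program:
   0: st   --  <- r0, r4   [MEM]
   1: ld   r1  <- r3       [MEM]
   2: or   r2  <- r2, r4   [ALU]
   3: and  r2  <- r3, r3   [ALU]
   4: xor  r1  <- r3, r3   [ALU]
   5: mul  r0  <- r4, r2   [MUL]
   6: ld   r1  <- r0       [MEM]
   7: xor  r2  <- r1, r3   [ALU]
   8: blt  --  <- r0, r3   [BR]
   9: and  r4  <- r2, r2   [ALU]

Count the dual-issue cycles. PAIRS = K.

#0 head=0: st i0 no-port MEM/MEM
#1 head=1: ld+or i1&i2 2-wide
#2 head=3: and+xor i3&i4 2-wide
#3 head=5: mul i5 RAW r0
#4 head=6: ld i6 RAW r1
#5 head=7: xor+blt i7&i8 2-wide
#6 head=9: and i9 tail

PAIRS = 3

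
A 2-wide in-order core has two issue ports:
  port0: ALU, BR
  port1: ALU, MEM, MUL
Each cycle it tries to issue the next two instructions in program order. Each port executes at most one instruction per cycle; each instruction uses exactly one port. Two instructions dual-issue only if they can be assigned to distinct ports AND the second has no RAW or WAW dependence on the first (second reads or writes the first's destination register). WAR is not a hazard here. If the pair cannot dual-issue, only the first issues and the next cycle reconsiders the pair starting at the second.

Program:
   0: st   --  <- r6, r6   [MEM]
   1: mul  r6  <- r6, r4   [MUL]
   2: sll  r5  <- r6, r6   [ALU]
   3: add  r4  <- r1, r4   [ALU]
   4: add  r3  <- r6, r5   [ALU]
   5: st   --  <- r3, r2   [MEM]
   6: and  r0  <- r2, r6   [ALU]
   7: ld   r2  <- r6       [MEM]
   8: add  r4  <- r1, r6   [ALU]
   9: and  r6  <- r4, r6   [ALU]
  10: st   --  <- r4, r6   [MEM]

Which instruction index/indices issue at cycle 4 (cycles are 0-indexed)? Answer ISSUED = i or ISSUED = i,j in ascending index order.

#0 head=0: st i0 no-port MEM/MUL
#1 head=1: mul i1 RAW r6
#2 head=2: sll/add i2/i3 2-wide
#3 head=4: add i4 RAW r3
#4 head=5: st/and i5/i6 2-wide
#5 head=7: ld/add i7/i8 2-wide
#6 head=9: and i9 RAW r6
#7 head=10: st i10 tail

ISSUED = 5,6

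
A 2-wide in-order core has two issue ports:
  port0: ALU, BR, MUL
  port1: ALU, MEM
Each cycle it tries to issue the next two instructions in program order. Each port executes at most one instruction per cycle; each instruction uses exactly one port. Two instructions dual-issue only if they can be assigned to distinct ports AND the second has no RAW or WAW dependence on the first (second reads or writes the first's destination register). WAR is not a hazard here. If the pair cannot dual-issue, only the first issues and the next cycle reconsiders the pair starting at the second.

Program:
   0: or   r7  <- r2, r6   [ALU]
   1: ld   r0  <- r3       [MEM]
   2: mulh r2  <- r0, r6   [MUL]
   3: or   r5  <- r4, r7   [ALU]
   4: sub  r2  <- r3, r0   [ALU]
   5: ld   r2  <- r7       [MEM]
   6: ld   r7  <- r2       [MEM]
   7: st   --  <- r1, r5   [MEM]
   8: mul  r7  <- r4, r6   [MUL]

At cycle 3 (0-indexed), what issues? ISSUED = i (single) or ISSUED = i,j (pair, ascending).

[0] i0,i1  or;ld  -- 2-wide
[1] i2,i3  mulh;or  -- 2-wide
[2] i4  sub  -- WAW r2
[3] i5  ld  -- no-port MEM/MEM
[4] i6  ld  -- no-port MEM/MEM
[5] i7,i8  st;mul  -- 2-wide

ISSUED = 5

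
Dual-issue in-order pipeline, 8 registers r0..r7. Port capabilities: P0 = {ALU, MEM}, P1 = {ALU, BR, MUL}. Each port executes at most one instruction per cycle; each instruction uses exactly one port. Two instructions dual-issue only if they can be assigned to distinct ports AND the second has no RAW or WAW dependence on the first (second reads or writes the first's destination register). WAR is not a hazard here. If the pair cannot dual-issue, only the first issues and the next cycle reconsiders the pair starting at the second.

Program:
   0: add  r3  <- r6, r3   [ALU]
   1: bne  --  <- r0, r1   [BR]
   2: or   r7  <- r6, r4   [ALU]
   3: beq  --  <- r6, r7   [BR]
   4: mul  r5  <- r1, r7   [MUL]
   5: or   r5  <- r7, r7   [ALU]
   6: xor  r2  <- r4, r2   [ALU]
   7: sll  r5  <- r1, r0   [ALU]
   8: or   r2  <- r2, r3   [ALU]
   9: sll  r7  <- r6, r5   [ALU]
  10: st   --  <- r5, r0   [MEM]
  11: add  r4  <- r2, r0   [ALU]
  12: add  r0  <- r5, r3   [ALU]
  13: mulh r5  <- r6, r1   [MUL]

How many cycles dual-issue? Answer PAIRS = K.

PAIRS = 5

#0 head=0: add;bne i0&i1 pair
#1 head=2: or i2 RAW r7
#2 head=3: beq i3 no-port BR/MUL
#3 head=4: mul i4 WAW r5
#4 head=5: or;xor i5&i6 pair
#5 head=7: sll;or i7&i8 pair
#6 head=9: sll;st i9&i10 pair
#7 head=11: add;add i11&i12 pair
#8 head=13: mulh i13 tail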